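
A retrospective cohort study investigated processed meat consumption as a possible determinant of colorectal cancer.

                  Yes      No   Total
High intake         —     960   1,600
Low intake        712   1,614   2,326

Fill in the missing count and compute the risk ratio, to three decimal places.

The missing cell is in the exposed row: 1600 − 960 = 640.
So a = 640, b = 960, c = 712, d = 1614.
RR = [a/(a+b)] / [c/(c+d)] = (640/1600) / (712/2326) = 0.40000/0.30610 = 1.30674

1.307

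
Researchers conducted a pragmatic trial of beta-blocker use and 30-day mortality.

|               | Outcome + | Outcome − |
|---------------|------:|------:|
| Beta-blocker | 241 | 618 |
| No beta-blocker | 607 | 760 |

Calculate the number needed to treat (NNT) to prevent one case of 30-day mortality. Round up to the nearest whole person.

Risk in treated group = 241/859 = 0.28056; risk in control = 607/1367 = 0.44404.
Absolute risk reduction = 0.44404 − 0.28056 = 0.16348
NNT = 1 / ARR = 1 / 0.16348 = 6.117 → round up → 7

7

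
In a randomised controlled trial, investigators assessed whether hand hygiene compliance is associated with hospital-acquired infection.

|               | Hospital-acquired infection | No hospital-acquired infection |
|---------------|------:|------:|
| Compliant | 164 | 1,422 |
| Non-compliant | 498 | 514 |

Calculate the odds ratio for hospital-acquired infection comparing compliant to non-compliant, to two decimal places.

0.12

Cells: a = 164, b = 1422, c = 498, d = 514.
OR = (a·d)/(b·c) = (164 × 514) / (1422 × 498) = 84296 / 708156 = 0.11904
Exposure is associated with lower odds of hospital-acquired infection (OR = 0.12 < 1).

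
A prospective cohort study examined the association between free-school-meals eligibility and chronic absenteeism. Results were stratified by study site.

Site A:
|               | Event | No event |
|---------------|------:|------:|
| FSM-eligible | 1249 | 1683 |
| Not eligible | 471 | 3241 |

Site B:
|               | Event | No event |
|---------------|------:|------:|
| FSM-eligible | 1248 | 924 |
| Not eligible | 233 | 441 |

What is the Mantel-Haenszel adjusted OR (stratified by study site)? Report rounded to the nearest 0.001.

OR_MH = Σ(aᵢdᵢ/nᵢ) / Σ(bᵢcᵢ/nᵢ), where nᵢ is the stratum total.
Stratum 1 (Site A): n = 6644; a·d/n = 1249·3241/6644 = 609.2729; b·c/n = 1683·471/6644 = 119.3096
Stratum 2 (Site B): n = 2846; a·d/n = 1248·441/2846 = 193.3830; b·c/n = 924·233/2846 = 75.6472
OR_MH = (609.2729 + 193.3830) / (119.3096 + 75.6472) = 802.6559 / 194.9568 = 4.11710

4.117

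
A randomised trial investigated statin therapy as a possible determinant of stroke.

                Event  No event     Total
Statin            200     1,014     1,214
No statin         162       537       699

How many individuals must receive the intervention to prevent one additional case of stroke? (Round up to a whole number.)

Risk in treated group = 200/1214 = 0.16474; risk in control = 162/699 = 0.23176.
Absolute risk reduction = 0.23176 − 0.16474 = 0.06702
NNT = 1 / ARR = 1 / 0.06702 = 14.922 → round up → 15

15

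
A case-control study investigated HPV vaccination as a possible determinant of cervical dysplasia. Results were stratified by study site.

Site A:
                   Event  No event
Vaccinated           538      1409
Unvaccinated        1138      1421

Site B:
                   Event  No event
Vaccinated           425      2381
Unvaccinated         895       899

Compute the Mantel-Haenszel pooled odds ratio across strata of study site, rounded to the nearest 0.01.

OR_MH = Σ(aᵢdᵢ/nᵢ) / Σ(bᵢcᵢ/nᵢ), where nᵢ is the stratum total.
Stratum 1 (Site A): n = 4506; a·d/n = 538·1421/4506 = 169.6622; b·c/n = 1409·1138/4506 = 355.8460
Stratum 2 (Site B): n = 4600; a·d/n = 425·899/4600 = 83.0598; b·c/n = 2381·895/4600 = 463.2598
OR_MH = (169.6622 + 83.0598) / (355.8460 + 463.2598) = 252.7220 / 819.1058 = 0.30853

0.31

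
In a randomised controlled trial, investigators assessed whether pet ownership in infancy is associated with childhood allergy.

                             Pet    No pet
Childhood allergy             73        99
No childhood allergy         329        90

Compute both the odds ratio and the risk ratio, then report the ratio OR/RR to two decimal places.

0.58

Reading the table with exposure as columns: a = 73 (Pet, case), b = 329 (Pet, non-case), c = 99 (No pet, case), d = 90.
OR = (73·90)/(329·99) = 6570/32571 = 0.20171
Risk in exposed = 73/402 = 0.18159; risk in unexposed = 99/189 = 0.52381; RR = 0.34668
OR/RR = 0.20171 / 0.34668 = 0.58185
The outcome is not rare, so the OR lies further from 1 than the RR.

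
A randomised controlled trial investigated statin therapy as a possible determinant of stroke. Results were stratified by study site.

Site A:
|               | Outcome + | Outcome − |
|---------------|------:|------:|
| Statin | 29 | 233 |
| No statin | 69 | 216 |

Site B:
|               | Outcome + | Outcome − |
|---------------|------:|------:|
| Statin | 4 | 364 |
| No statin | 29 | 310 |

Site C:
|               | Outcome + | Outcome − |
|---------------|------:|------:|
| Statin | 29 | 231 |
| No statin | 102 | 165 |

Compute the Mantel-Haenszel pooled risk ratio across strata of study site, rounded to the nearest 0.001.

RR_MH = Σ(aᵢ·n₀ᵢ/nᵢ) / Σ(cᵢ·n₁ᵢ/nᵢ), with n₁ᵢ = aᵢ+bᵢ (exposed), n₀ᵢ = cᵢ+dᵢ (unexposed), nᵢ = n₁ᵢ+n₀ᵢ.
Stratum 1 (Site A): n₁ = 262, n₀ = 285, n = 547; a·n₀/n = 29·285/547 = 15.1097; c·n₁/n = 69·262/547 = 33.0494
Stratum 2 (Site B): n₁ = 368, n₀ = 339, n = 707; a·n₀/n = 4·339/707 = 1.9180; c·n₁/n = 29·368/707 = 15.0948
Stratum 3 (Site C): n₁ = 260, n₀ = 267, n = 527; a·n₀/n = 29·267/527 = 14.6926; c·n₁/n = 102·260/527 = 50.3226
RR_MH = (15.1097 + 1.9180 + 14.6926) / (33.0494 + 15.0948 + 50.3226) = 31.7203 / 98.4667 = 0.32214

0.322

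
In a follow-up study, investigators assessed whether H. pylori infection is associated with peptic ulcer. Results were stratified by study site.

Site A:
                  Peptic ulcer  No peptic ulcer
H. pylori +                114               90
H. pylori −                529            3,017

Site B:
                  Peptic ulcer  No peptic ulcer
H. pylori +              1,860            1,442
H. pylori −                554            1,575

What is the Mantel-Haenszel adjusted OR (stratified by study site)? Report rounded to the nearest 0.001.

OR_MH = Σ(aᵢdᵢ/nᵢ) / Σ(bᵢcᵢ/nᵢ), where nᵢ is the stratum total.
Stratum 1 (Site A): n = 3750; a·d/n = 114·3017/3750 = 91.7168; b·c/n = 90·529/3750 = 12.6960
Stratum 2 (Site B): n = 5431; a·d/n = 1860·1575/5431 = 539.4034; b·c/n = 1442·554/5431 = 147.0941
OR_MH = (91.7168 + 539.4034) / (12.6960 + 147.0941) = 631.1202 / 159.7901 = 3.94968

3.950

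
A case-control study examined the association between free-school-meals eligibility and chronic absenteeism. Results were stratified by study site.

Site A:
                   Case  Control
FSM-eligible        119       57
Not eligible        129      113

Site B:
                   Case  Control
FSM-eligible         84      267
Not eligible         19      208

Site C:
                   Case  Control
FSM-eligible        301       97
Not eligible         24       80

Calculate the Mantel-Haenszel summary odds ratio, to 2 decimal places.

3.56

OR_MH = Σ(aᵢdᵢ/nᵢ) / Σ(bᵢcᵢ/nᵢ), where nᵢ is the stratum total.
Stratum 1 (Site A): n = 418; a·d/n = 119·113/418 = 32.1699; b·c/n = 57·129/418 = 17.5909
Stratum 2 (Site B): n = 578; a·d/n = 84·208/578 = 30.2284; b·c/n = 267·19/578 = 8.7768
Stratum 3 (Site C): n = 502; a·d/n = 301·80/502 = 47.9681; b·c/n = 97·24/502 = 4.6375
OR_MH = (32.1699 + 30.2284 + 47.9681) / (17.5909 + 8.7768 + 4.6375) = 110.3664 / 31.0052 = 3.55961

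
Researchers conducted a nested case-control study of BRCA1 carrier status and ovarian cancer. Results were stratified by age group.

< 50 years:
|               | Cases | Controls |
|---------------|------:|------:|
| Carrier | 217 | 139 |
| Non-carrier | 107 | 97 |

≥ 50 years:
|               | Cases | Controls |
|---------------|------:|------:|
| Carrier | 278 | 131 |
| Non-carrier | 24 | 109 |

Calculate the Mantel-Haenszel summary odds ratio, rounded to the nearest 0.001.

2.889

OR_MH = Σ(aᵢdᵢ/nᵢ) / Σ(bᵢcᵢ/nᵢ), where nᵢ is the stratum total.
Stratum 1 (< 50 years): n = 560; a·d/n = 217·97/560 = 37.5875; b·c/n = 139·107/560 = 26.5589
Stratum 2 (≥ 50 years): n = 542; a·d/n = 278·109/542 = 55.9077; b·c/n = 131·24/542 = 5.8007
OR_MH = (37.5875 + 55.9077) / (26.5589 + 5.8007) = 93.4952 / 32.3597 = 2.88925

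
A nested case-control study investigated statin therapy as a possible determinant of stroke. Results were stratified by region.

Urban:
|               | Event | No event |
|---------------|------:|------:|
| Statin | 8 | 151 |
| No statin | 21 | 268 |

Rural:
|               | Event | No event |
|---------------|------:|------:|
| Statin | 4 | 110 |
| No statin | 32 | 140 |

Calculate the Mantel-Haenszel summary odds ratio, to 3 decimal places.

0.348

OR_MH = Σ(aᵢdᵢ/nᵢ) / Σ(bᵢcᵢ/nᵢ), where nᵢ is the stratum total.
Stratum 1 (Urban): n = 448; a·d/n = 8·268/448 = 4.7857; b·c/n = 151·21/448 = 7.0781
Stratum 2 (Rural): n = 286; a·d/n = 4·140/286 = 1.9580; b·c/n = 110·32/286 = 12.3077
OR_MH = (4.7857 + 1.9580) / (7.0781 + 12.3077) = 6.7438 / 19.3858 = 0.34787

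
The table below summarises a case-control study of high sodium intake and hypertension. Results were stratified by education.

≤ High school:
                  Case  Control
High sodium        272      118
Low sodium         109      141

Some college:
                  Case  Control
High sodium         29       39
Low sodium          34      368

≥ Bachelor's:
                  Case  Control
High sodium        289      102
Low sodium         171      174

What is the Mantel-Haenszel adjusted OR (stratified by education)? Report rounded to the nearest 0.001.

3.238

OR_MH = Σ(aᵢdᵢ/nᵢ) / Σ(bᵢcᵢ/nᵢ), where nᵢ is the stratum total.
Stratum 1 (≤ High school): n = 640; a·d/n = 272·141/640 = 59.9250; b·c/n = 118·109/640 = 20.0969
Stratum 2 (Some college): n = 470; a·d/n = 29·368/470 = 22.7064; b·c/n = 39·34/470 = 2.8213
Stratum 3 (≥ Bachelor's): n = 736; a·d/n = 289·174/736 = 68.3234; b·c/n = 102·171/736 = 23.6984
OR_MH = (59.9250 + 22.7064 + 68.3234) / (20.0969 + 2.8213 + 23.6984) = 150.9548 / 46.6165 = 3.23822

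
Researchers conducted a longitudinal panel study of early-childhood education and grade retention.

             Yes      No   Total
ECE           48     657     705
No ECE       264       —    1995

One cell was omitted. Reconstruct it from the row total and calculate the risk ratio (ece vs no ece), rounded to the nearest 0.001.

The missing cell is in the unexposed row: 1995 − 264 = 1731.
So a = 48, b = 657, c = 264, d = 1731.
RR = [a/(a+b)] / [c/(c+d)] = (48/705) / (264/1995) = 0.06809/0.13233 = 0.51451

0.515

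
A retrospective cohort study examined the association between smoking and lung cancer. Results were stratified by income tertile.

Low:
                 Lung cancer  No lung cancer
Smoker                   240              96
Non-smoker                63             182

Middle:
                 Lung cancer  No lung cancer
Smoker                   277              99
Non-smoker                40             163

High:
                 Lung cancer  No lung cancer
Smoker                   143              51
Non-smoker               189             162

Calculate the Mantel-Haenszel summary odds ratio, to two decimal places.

5.60

OR_MH = Σ(aᵢdᵢ/nᵢ) / Σ(bᵢcᵢ/nᵢ), where nᵢ is the stratum total.
Stratum 1 (Low): n = 581; a·d/n = 240·182/581 = 75.1807; b·c/n = 96·63/581 = 10.4096
Stratum 2 (Middle): n = 579; a·d/n = 277·163/579 = 77.9810; b·c/n = 99·40/579 = 6.8394
Stratum 3 (High): n = 545; a·d/n = 143·162/545 = 42.5064; b·c/n = 51·189/545 = 17.6862
OR_MH = (75.1807 + 77.9810 + 42.5064) / (10.4096 + 6.8394 + 17.6862) = 195.6681 / 34.9353 = 5.60088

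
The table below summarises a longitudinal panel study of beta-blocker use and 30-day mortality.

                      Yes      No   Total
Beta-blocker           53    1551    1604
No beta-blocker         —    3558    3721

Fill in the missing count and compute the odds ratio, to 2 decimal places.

0.75

The missing cell is in the unexposed row: 3721 − 3558 = 163.
So a = 53, b = 1551, c = 163, d = 3558.
OR = (a·d)/(b·c) = (53 × 3558) / (1551 × 163) = 188574 / 252813 = 0.74590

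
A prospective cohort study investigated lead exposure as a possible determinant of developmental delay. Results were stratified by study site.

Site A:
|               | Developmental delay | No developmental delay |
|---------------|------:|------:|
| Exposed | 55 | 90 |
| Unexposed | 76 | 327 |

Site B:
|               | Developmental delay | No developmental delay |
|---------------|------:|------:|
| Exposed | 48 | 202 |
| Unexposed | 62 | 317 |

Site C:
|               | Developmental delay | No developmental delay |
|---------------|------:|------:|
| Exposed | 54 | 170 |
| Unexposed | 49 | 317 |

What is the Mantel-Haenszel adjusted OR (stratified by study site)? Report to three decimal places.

1.850

OR_MH = Σ(aᵢdᵢ/nᵢ) / Σ(bᵢcᵢ/nᵢ), where nᵢ is the stratum total.
Stratum 1 (Site A): n = 548; a·d/n = 55·327/548 = 32.8193; b·c/n = 90·76/548 = 12.4818
Stratum 2 (Site B): n = 629; a·d/n = 48·317/629 = 24.1908; b·c/n = 202·62/629 = 19.9110
Stratum 3 (Site C): n = 590; a·d/n = 54·317/590 = 29.0136; b·c/n = 170·49/590 = 14.1186
OR_MH = (32.8193 + 24.1908 + 29.0136) / (12.4818 + 19.9110 + 14.1186) = 86.0237 / 46.5114 = 1.84952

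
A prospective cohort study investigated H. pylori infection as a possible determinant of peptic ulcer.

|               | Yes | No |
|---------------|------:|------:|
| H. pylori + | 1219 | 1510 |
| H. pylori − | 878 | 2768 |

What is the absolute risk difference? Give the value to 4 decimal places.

0.2059

Cells: a = 1219, b = 1510, c = 878, d = 2768.
Risk in exposed = 1219/2729 = 0.446684; risk in unexposed = 878/3646 = 0.240812.
Risk difference = 0.446684 − 0.240812 = 0.205872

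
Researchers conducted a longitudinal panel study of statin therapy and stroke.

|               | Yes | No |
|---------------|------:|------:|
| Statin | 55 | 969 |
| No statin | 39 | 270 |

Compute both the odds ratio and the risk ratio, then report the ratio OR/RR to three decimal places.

0.923

Cells: a = 55, b = 969, c = 39, d = 270.
OR = (55·270)/(969·39) = 14850/37791 = 0.39295
Risk in exposed = 55/1024 = 0.05371; risk in unexposed = 39/309 = 0.12621; RR = 0.42556
OR/RR = 0.39295 / 0.42556 = 0.92338
The outcome is not rare, so the OR lies further from 1 than the RR.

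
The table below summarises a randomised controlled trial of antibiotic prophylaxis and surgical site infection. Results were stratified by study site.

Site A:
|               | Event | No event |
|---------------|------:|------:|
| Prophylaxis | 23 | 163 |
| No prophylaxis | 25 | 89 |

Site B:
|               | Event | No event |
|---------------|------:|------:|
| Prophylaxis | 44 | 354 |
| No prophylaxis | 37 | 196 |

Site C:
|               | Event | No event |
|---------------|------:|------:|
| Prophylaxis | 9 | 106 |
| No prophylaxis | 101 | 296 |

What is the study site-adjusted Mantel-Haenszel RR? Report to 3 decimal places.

0.520

RR_MH = Σ(aᵢ·n₀ᵢ/nᵢ) / Σ(cᵢ·n₁ᵢ/nᵢ), with n₁ᵢ = aᵢ+bᵢ (exposed), n₀ᵢ = cᵢ+dᵢ (unexposed), nᵢ = n₁ᵢ+n₀ᵢ.
Stratum 1 (Site A): n₁ = 186, n₀ = 114, n = 300; a·n₀/n = 23·114/300 = 8.7400; c·n₁/n = 25·186/300 = 15.5000
Stratum 2 (Site B): n₁ = 398, n₀ = 233, n = 631; a·n₀/n = 44·233/631 = 16.2472; c·n₁/n = 37·398/631 = 23.3376
Stratum 3 (Site C): n₁ = 115, n₀ = 397, n = 512; a·n₀/n = 9·397/512 = 6.9785; c·n₁/n = 101·115/512 = 22.6855
RR_MH = (8.7400 + 16.2472 + 6.9785) / (15.5000 + 23.3376 + 22.6855) = 31.9657 / 61.5231 = 0.51957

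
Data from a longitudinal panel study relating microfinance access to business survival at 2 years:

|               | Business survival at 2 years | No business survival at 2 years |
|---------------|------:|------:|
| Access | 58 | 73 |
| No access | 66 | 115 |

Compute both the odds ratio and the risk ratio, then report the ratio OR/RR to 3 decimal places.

Cells: a = 58, b = 73, c = 66, d = 115.
OR = (58·115)/(73·66) = 6670/4818 = 1.38439
Risk in exposed = 58/131 = 0.44275; risk in unexposed = 66/181 = 0.36464; RR = 1.21420
OR/RR = 1.38439 / 1.21420 = 1.14016
The outcome is not rare, so the OR lies further from 1 than the RR.

1.140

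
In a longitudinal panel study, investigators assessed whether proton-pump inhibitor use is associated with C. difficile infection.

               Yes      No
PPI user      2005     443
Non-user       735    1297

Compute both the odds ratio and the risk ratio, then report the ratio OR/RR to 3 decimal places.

3.527

Cells: a = 2005, b = 443, c = 735, d = 1297.
OR = (2005·1297)/(443·735) = 2600485/325605 = 7.98662
Risk in exposed = 2005/2448 = 0.81904; risk in unexposed = 735/2032 = 0.36171; RR = 2.26433
OR/RR = 7.98662 / 2.26433 = 3.52715
The outcome is not rare, so the OR lies further from 1 than the RR.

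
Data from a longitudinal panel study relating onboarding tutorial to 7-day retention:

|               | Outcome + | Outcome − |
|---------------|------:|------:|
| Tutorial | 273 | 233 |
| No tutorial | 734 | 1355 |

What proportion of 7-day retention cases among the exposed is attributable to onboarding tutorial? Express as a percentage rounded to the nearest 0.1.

34.9

Cells: a = 273, b = 233, c = 734, d = 1355.
Risk in exposed = 273/506 = 0.53953; risk in unexposed = 734/2089 = 0.35136.
RR = 0.53953/0.35136 = 1.53552
AR% = (RR − 1)/RR × 100 = (1.53552 − 1)/1.53552 × 100 = 34.8753%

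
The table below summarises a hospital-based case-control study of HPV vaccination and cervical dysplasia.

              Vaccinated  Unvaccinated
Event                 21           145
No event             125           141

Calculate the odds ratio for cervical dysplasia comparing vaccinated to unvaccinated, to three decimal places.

0.163

Reading the table with exposure as columns: a = 21 (Vaccinated, case), b = 125 (Vaccinated, non-case), c = 145 (Unvaccinated, case), d = 141.
OR = (a·d)/(b·c) = (21 × 141) / (125 × 145) = 2961 / 18125 = 0.16337
Exposure is associated with lower odds of cervical dysplasia (OR = 0.16 < 1).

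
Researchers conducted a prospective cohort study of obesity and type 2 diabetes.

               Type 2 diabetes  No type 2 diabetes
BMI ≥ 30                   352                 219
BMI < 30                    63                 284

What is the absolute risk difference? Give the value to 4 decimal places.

0.4349

Cells: a = 352, b = 219, c = 63, d = 284.
Risk in exposed = 352/571 = 0.616462; risk in unexposed = 63/347 = 0.181556.
Risk difference = 0.616462 − 0.181556 = 0.434906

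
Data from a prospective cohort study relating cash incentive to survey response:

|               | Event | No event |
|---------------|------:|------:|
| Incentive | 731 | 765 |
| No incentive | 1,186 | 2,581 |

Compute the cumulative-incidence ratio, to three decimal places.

Cells: a = 731, b = 765, c = 1186, d = 2581.
Risk in exposed = 731/1496 = 0.48864; risk in unexposed = 1186/3767 = 0.31484.
RR = 0.48864 / 0.31484 = 1.55202
The risk among the exposed is 1.55 times that among the unexposed.

1.552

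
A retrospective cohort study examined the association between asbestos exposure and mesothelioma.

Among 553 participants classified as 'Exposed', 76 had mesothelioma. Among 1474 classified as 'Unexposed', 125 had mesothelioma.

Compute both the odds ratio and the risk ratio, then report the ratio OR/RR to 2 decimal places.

From the description: a = 76, b = 477, c = 125, d = 1349.
OR = (76·1349)/(477·125) = 102524/59625 = 1.71948
Risk in exposed = 76/553 = 0.13743; risk in unexposed = 125/1474 = 0.08480; RR = 1.62060
OR/RR = 1.71948 / 1.62060 = 1.06101
The outcome is not rare, so the OR lies further from 1 than the RR.

1.06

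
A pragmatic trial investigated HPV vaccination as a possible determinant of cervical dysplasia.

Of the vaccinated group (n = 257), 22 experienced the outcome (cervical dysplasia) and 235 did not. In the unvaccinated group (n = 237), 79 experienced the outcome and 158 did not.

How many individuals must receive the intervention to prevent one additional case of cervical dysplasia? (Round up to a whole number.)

5

Risk in treated group = 22/257 = 0.08560; risk in control = 79/237 = 0.33333.
Absolute risk reduction = 0.33333 − 0.08560 = 0.24773
NNT = 1 / ARR = 1 / 0.24773 = 4.037 → round up → 5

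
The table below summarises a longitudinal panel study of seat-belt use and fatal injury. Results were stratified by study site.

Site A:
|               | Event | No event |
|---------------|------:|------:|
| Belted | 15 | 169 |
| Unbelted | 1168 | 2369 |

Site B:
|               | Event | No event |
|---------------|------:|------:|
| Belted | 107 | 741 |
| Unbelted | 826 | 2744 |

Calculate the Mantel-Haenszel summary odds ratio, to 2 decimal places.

0.40

OR_MH = Σ(aᵢdᵢ/nᵢ) / Σ(bᵢcᵢ/nᵢ), where nᵢ is the stratum total.
Stratum 1 (Site A): n = 3721; a·d/n = 15·2369/3721 = 9.5499; b·c/n = 169·1168/3721 = 53.0481
Stratum 2 (Site B): n = 4418; a·d/n = 107·2744/4418 = 66.4572; b·c/n = 741·826/4418 = 138.5392
OR_MH = (9.5499 + 66.4572) / (53.0481 + 138.5392) = 76.0071 / 191.5873 = 0.39672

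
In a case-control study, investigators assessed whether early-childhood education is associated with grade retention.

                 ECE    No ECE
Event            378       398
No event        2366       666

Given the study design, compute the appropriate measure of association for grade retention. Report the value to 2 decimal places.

0.27

Reading the table with exposure as columns: a = 378 (ECE, case), b = 2366 (ECE, non-case), c = 398 (No ECE, case), d = 666.
This is a case-control study: participants were sampled on outcome status, so risks in the source population cannot be estimated directly — relative risk is not valid here. The odds ratio is the appropriate measure.
OR = (a·d)/(b·c) = (378 × 666) / (2366 × 398) = 251748 / 941668 = 0.26734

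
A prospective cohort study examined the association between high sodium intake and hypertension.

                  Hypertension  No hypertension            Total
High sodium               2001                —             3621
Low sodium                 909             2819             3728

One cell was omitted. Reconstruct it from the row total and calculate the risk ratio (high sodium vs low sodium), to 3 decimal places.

The missing cell is in the exposed row: 3621 − 2001 = 1620.
So a = 2001, b = 1620, c = 909, d = 2819.
RR = [a/(a+b)] / [c/(c+d)] = (2001/3621) / (909/3728) = 0.55261/0.24383 = 2.26637

2.266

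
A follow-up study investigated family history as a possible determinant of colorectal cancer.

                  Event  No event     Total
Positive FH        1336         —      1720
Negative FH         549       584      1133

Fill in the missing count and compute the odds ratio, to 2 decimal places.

The missing cell is in the exposed row: 1720 − 1336 = 384.
So a = 1336, b = 384, c = 549, d = 584.
OR = (a·d)/(b·c) = (1336 × 584) / (384 × 549) = 780224 / 210816 = 3.70097

3.70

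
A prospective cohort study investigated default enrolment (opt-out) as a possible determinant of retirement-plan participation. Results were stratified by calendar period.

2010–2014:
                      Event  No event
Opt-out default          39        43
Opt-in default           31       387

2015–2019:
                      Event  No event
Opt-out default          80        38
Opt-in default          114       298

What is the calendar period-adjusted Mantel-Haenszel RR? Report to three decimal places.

3.112

RR_MH = Σ(aᵢ·n₀ᵢ/nᵢ) / Σ(cᵢ·n₁ᵢ/nᵢ), with n₁ᵢ = aᵢ+bᵢ (exposed), n₀ᵢ = cᵢ+dᵢ (unexposed), nᵢ = n₁ᵢ+n₀ᵢ.
Stratum 1 (2010–2014): n₁ = 82, n₀ = 418, n = 500; a·n₀/n = 39·418/500 = 32.6040; c·n₁/n = 31·82/500 = 5.0840
Stratum 2 (2015–2019): n₁ = 118, n₀ = 412, n = 530; a·n₀/n = 80·412/530 = 62.1887; c·n₁/n = 114·118/530 = 25.3811
RR_MH = (32.6040 + 62.1887) / (5.0840 + 25.3811) = 94.7927 / 30.4651 = 3.11151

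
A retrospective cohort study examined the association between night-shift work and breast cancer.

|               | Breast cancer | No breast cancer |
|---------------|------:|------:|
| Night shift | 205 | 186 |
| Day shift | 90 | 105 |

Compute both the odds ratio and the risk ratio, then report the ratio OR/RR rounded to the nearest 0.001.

1.132

Cells: a = 205, b = 186, c = 90, d = 105.
OR = (205·105)/(186·90) = 21525/16740 = 1.28584
Risk in exposed = 205/391 = 0.52430; risk in unexposed = 90/195 = 0.46154; RR = 1.13598
OR/RR = 1.28584 / 1.13598 = 1.13193
The outcome is not rare, so the OR lies further from 1 than the RR.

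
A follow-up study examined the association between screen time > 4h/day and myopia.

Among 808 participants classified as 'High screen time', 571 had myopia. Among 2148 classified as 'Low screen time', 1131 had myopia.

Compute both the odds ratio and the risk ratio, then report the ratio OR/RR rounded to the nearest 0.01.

1.61

From the description: a = 571, b = 237, c = 1131, d = 1017.
OR = (571·1017)/(237·1131) = 580707/268047 = 2.16644
Risk in exposed = 571/808 = 0.70668; risk in unexposed = 1131/2148 = 0.52654; RR = 1.34214
OR/RR = 2.16644 / 1.34214 = 1.61417
The outcome is not rare, so the OR lies further from 1 than the RR.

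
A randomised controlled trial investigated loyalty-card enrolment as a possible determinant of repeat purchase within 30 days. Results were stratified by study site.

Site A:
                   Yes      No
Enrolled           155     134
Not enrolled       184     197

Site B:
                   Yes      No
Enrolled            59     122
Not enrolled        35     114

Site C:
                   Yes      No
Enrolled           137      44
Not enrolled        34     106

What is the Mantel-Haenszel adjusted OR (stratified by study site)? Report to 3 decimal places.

2.044

OR_MH = Σ(aᵢdᵢ/nᵢ) / Σ(bᵢcᵢ/nᵢ), where nᵢ is the stratum total.
Stratum 1 (Site A): n = 670; a·d/n = 155·197/670 = 45.5746; b·c/n = 134·184/670 = 36.8000
Stratum 2 (Site B): n = 330; a·d/n = 59·114/330 = 20.3818; b·c/n = 122·35/330 = 12.9394
Stratum 3 (Site C): n = 321; a·d/n = 137·106/321 = 45.2399; b·c/n = 44·34/321 = 4.6604
OR_MH = (45.5746 + 20.3818 + 45.2399) / (36.8000 + 12.9394 + 4.6604) = 111.1963 / 54.3998 = 2.04406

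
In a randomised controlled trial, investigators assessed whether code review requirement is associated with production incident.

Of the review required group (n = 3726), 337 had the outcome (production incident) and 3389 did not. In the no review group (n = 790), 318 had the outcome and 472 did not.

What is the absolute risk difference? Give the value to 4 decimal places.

From the description: a = 337, b = 3389, c = 318, d = 472.
Risk in exposed = 337/3726 = 0.090446; risk in unexposed = 318/790 = 0.402532.
Risk difference = 0.090446 − 0.402532 = -0.312086

-0.3121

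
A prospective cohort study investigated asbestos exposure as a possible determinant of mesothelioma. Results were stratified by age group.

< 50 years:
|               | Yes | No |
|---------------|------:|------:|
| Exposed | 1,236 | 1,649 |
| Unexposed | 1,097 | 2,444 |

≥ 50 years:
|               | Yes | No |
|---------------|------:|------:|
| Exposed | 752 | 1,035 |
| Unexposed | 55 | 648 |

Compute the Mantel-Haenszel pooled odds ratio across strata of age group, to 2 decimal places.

OR_MH = Σ(aᵢdᵢ/nᵢ) / Σ(bᵢcᵢ/nᵢ), where nᵢ is the stratum total.
Stratum 1 (< 50 years): n = 6426; a·d/n = 1236·2444/6426 = 470.0878; b·c/n = 1649·1097/6426 = 281.5053
Stratum 2 (≥ 50 years): n = 2490; a·d/n = 752·648/2490 = 195.7012; b·c/n = 1035·55/2490 = 22.8614
OR_MH = (470.0878 + 195.7012) / (281.5053 + 22.8614) = 665.7890 / 304.3667 = 2.18746

2.19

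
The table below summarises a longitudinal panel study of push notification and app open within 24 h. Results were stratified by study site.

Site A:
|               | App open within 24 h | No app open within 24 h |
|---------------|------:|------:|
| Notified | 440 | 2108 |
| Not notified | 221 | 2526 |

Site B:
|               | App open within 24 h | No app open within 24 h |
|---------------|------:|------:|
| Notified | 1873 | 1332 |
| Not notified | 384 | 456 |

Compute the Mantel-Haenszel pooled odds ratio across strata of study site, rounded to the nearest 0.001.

OR_MH = Σ(aᵢdᵢ/nᵢ) / Σ(bᵢcᵢ/nᵢ), where nᵢ is the stratum total.
Stratum 1 (Site A): n = 5295; a·d/n = 440·2526/5295 = 209.9037; b·c/n = 2108·221/5295 = 87.9826
Stratum 2 (Site B): n = 4045; a·d/n = 1873·456/4045 = 211.1466; b·c/n = 1332·384/4045 = 126.4494
OR_MH = (209.9037 + 211.1466) / (87.9826 + 126.4494) = 421.0503 / 214.4321 = 1.96356

1.964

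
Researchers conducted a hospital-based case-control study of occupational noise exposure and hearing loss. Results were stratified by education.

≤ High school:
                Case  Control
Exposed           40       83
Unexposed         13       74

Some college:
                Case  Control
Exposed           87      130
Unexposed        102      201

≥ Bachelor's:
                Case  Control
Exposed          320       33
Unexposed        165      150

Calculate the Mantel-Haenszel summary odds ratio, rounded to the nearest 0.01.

OR_MH = Σ(aᵢdᵢ/nᵢ) / Σ(bᵢcᵢ/nᵢ), where nᵢ is the stratum total.
Stratum 1 (≤ High school): n = 210; a·d/n = 40·74/210 = 14.0952; b·c/n = 83·13/210 = 5.1381
Stratum 2 (Some college): n = 520; a·d/n = 87·201/520 = 33.6288; b·c/n = 130·102/520 = 25.5000
Stratum 3 (≥ Bachelor's): n = 668; a·d/n = 320·150/668 = 71.8563; b·c/n = 33·165/668 = 8.1512
OR_MH = (14.0952 + 33.6288 + 71.8563) / (5.1381 + 25.5000 + 8.1512) = 119.5804 / 38.7893 = 3.08282

3.08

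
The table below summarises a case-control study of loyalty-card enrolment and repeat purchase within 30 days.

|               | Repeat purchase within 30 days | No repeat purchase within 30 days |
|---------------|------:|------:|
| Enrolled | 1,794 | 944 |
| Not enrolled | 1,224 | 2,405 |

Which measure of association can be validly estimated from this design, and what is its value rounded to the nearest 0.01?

Cells: a = 1794, b = 944, c = 1224, d = 2405.
This is a case-control study: participants were sampled on outcome status, so risks in the source population cannot be estimated directly — relative risk is not valid here. The odds ratio is the appropriate measure.
OR = (a·d)/(b·c) = (1794 × 2405) / (944 × 1224) = 4314570 / 1155456 = 3.73408

3.73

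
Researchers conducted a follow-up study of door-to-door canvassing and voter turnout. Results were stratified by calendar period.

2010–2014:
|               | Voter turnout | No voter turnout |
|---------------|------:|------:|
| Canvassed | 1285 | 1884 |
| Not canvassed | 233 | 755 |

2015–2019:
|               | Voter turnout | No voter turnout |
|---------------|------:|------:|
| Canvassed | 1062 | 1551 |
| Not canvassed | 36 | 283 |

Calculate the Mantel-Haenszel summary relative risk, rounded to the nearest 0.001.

2.007

RR_MH = Σ(aᵢ·n₀ᵢ/nᵢ) / Σ(cᵢ·n₁ᵢ/nᵢ), with n₁ᵢ = aᵢ+bᵢ (exposed), n₀ᵢ = cᵢ+dᵢ (unexposed), nᵢ = n₁ᵢ+n₀ᵢ.
Stratum 1 (2010–2014): n₁ = 3169, n₀ = 988, n = 4157; a·n₀/n = 1285·988/4157 = 305.4077; c·n₁/n = 233·3169/4157 = 177.6226
Stratum 2 (2015–2019): n₁ = 2613, n₀ = 319, n = 2932; a·n₀/n = 1062·319/2932 = 115.5450; c·n₁/n = 36·2613/2932 = 32.0832
RR_MH = (305.4077 + 115.5450) / (177.6226 + 32.0832) = 420.9528 / 209.7058 = 2.00735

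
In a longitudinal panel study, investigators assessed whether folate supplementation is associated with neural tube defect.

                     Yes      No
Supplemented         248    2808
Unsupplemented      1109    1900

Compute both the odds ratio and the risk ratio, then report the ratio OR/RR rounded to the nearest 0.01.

0.69

Cells: a = 248, b = 2808, c = 1109, d = 1900.
OR = (248·1900)/(2808·1109) = 471200/3114072 = 0.15131
Risk in exposed = 248/3056 = 0.08115; risk in unexposed = 1109/3009 = 0.36856; RR = 0.22019
OR/RR = 0.15131 / 0.22019 = 0.68721
The outcome is not rare, so the OR lies further from 1 than the RR.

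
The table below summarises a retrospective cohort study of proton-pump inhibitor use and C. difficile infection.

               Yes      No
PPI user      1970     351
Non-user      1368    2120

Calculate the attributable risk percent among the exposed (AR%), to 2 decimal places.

Cells: a = 1970, b = 351, c = 1368, d = 2120.
Risk in exposed = 1970/2321 = 0.84877; risk in unexposed = 1368/3488 = 0.39220.
RR = 0.84877/0.39220 = 2.16412
AR% = (RR − 1)/RR × 100 = (2.16412 − 1)/2.16412 × 100 = 53.7919%

53.79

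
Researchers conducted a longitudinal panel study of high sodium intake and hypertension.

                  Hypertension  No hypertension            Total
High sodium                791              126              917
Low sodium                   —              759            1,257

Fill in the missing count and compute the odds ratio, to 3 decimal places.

9.568

The missing cell is in the unexposed row: 1257 − 759 = 498.
So a = 791, b = 126, c = 498, d = 759.
OR = (a·d)/(b·c) = (791 × 759) / (126 × 498) = 600369 / 62748 = 9.56794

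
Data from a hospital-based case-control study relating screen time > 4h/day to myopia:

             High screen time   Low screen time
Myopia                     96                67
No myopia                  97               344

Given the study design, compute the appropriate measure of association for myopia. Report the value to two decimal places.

5.08

Reading the table with exposure as columns: a = 96 (High screen time, case), b = 97 (High screen time, non-case), c = 67 (Low screen time, case), d = 344.
This is a hospital-based case-control study: participants were sampled on outcome status, so risks in the source population cannot be estimated directly — relative risk is not valid here. The odds ratio is the appropriate measure.
OR = (a·d)/(b·c) = (96 × 344) / (97 × 67) = 33024 / 6499 = 5.08140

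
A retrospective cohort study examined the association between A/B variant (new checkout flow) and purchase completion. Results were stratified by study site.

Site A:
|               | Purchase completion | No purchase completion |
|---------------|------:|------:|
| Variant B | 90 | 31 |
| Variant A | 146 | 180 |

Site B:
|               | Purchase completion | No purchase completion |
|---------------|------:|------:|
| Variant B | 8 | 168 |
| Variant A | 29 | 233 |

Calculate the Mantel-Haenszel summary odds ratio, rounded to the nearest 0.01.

1.91

OR_MH = Σ(aᵢdᵢ/nᵢ) / Σ(bᵢcᵢ/nᵢ), where nᵢ is the stratum total.
Stratum 1 (Site A): n = 447; a·d/n = 90·180/447 = 36.2416; b·c/n = 31·146/447 = 10.1253
Stratum 2 (Site B): n = 438; a·d/n = 8·233/438 = 4.2557; b·c/n = 168·29/438 = 11.1233
OR_MH = (36.2416 + 4.2557) / (10.1253 + 11.1233) = 40.4973 / 21.2486 = 1.90588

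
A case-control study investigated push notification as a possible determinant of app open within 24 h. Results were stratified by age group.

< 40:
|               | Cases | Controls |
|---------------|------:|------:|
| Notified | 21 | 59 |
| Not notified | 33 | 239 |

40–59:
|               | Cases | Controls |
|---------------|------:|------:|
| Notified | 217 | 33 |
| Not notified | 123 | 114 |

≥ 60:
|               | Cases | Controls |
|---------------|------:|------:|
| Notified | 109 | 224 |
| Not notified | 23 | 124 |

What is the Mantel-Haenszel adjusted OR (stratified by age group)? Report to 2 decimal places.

OR_MH = Σ(aᵢdᵢ/nᵢ) / Σ(bᵢcᵢ/nᵢ), where nᵢ is the stratum total.
Stratum 1 (< 40): n = 352; a·d/n = 21·239/352 = 14.2585; b·c/n = 59·33/352 = 5.5312
Stratum 2 (40–59): n = 487; a·d/n = 217·114/487 = 50.7967; b·c/n = 33·123/487 = 8.3347
Stratum 3 (≥ 60): n = 480; a·d/n = 109·124/480 = 28.1583; b·c/n = 224·23/480 = 10.7333
OR_MH = (14.2585 + 50.7967 + 28.1583) / (5.5312 + 8.3347 + 10.7333) = 93.2136 / 24.5993 = 3.78928

3.79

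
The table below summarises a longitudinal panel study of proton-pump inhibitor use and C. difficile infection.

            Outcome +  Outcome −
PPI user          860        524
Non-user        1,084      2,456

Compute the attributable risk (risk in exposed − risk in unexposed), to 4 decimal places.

0.3152

Cells: a = 860, b = 524, c = 1084, d = 2456.
Risk in exposed = 860/1384 = 0.621387; risk in unexposed = 1084/3540 = 0.306215.
Risk difference = 0.621387 − 0.306215 = 0.315173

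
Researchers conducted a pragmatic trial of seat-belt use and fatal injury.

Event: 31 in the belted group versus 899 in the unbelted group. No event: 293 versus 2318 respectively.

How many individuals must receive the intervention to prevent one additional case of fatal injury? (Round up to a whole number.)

6

Risk in treated group = 31/324 = 0.09568; risk in control = 899/3217 = 0.27945.
Absolute risk reduction = 0.27945 − 0.09568 = 0.18377
NNT = 1 / ARR = 1 / 0.18377 = 5.441 → round up → 6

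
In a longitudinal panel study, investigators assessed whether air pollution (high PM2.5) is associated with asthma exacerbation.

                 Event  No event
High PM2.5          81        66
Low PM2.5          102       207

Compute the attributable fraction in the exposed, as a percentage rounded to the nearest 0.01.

Cells: a = 81, b = 66, c = 102, d = 207.
Risk in exposed = 81/147 = 0.55102; risk in unexposed = 102/309 = 0.33010.
RR = 0.55102/0.33010 = 1.66927
AR% = (RR − 1)/RR × 100 = (1.66927 − 1)/1.66927 × 100 = 40.0935%

40.09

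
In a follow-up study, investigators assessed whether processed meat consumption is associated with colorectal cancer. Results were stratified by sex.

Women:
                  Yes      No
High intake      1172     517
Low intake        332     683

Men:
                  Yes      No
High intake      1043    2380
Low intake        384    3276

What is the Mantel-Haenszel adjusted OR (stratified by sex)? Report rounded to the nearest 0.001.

4.044

OR_MH = Σ(aᵢdᵢ/nᵢ) / Σ(bᵢcᵢ/nᵢ), where nᵢ is the stratum total.
Stratum 1 (Women): n = 2704; a·d/n = 1172·683/2704 = 296.0340; b·c/n = 517·332/2704 = 63.4778
Stratum 2 (Men): n = 7083; a·d/n = 1043·3276/7083 = 482.4041; b·c/n = 2380·384/7083 = 129.0301
OR_MH = (296.0340 + 482.4041) / (63.4778 + 129.0301) = 778.4381 / 192.5079 = 4.04367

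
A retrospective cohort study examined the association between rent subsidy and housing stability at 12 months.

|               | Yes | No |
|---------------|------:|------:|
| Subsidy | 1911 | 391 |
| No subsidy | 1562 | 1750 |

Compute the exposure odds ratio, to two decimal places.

Cells: a = 1911, b = 391, c = 1562, d = 1750.
OR = (a·d)/(b·c) = (1911 × 1750) / (391 × 1562) = 3344250 / 610742 = 5.47572
The odds of housing stability at 12 months are about 5.48 times as high in the subsidy group.

5.48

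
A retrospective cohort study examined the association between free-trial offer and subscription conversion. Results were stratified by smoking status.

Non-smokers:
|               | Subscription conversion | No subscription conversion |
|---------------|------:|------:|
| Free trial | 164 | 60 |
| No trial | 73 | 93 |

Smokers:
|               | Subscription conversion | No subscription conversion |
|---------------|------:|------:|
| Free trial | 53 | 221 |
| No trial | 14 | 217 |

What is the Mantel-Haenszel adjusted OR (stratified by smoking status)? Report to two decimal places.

3.57

OR_MH = Σ(aᵢdᵢ/nᵢ) / Σ(bᵢcᵢ/nᵢ), where nᵢ is the stratum total.
Stratum 1 (Non-smokers): n = 390; a·d/n = 164·93/390 = 39.1077; b·c/n = 60·73/390 = 11.2308
Stratum 2 (Smokers): n = 505; a·d/n = 53·217/505 = 22.7743; b·c/n = 221·14/505 = 6.1267
OR_MH = (39.1077 + 22.7743) / (11.2308 + 6.1267) = 61.8819 / 17.3575 = 3.56514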